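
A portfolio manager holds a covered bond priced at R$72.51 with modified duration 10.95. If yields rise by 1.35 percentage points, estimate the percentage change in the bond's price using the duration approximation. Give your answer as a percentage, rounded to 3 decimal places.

Duration approximation: ΔP/P ≈ -D_mod · Δy = -10.95 × (+0.0135) = -0.147825.
As a percentage: -14.7825%.

-14.783%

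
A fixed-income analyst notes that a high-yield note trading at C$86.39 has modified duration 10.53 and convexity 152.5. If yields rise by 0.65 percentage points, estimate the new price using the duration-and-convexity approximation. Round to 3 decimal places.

C$80.755

Duration effect: -D_mod·Δy = -10.53 × (+0.0065) = -0.068445
Convexity effect: ½·C·(Δy)² = 0.5 × 152.5 × (0.0065)² = +0.0032215625
ΔP/P ≈ -0.068445 + 0.0032215625 = -0.0652234375
New price ≈ 86.39 × (1 - 0.0652234375) = 80.755347234375.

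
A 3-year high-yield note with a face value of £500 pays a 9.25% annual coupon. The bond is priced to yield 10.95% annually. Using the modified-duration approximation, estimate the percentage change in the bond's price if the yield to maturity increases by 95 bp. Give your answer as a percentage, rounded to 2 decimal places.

Periodic yield y = 0.1095. Modified duration first:
  t   CF        PV=CF/(1+0.1095)^t    t·PV
  1        46.25        41.6854        41.6854
  2        46.25        37.5714        75.1428
  3       546.25       399.9535     1,199.8606
  Σ                    479.2103     1,316.6888
P = 479.2103; D_Mac = 2.74762 yrs; D_mod = 2.74762/(1+0.1095) = 2.47645 yrs.
ΔP/P ≈ -D_mod · Δy = -2.47645 × (+0.0095) = -0.023526 = -2.3526%.

-2.35%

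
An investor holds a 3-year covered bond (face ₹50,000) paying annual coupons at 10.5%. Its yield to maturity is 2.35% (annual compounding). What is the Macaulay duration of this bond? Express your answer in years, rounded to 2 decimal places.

2.75 years

Periodic yield y = 0.0235. Discount each cash flow and weight by its year:
  t   CF        PV=CF/(1+0.0235)^t    t·PV
  1     5,250.00     5,129.4577     5,129.4577
  2     5,250.00     5,011.6832    10,023.3664
  3    55,250.00    51,531.0203   154,593.0609
  Σ                 61,672.1612   169,745.8850
Price P = Σ PV = 61,672.1612.
Macaulay duration = Σ(t·PV) / P = 169,745.8850 / 61,672.1612 = 2.75239 years.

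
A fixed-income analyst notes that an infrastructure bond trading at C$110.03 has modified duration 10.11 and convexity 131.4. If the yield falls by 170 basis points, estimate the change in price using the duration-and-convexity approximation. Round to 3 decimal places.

Duration effect: -D_mod·Δy = -10.11 × (-0.017) = +0.171870
Convexity effect: ½·C·(Δy)² = 0.5 × 131.4 × (-0.017)² = +0.0189873
ΔP/P ≈ +0.171870 + 0.0189873 = +0.1908573
ΔP ≈ 110.03 × (+0.1908573) = +21.000028719.

+C$21.000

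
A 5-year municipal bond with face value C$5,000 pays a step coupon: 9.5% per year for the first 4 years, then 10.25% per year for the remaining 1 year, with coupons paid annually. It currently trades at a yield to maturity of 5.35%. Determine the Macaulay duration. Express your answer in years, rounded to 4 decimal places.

Periodic yield y = 0.0535. Discount each cash flow and weight by its year:
  t   CF        PV=CF/(1+0.0535)^t    t·PV
  1       475.00       450.8780       450.8780
  2       475.00       427.9810       855.9621
  3       475.00       406.2468     1,218.7405
  4       475.00       385.6164     1,542.4654
  5     5,512.50     4,247.9158    21,239.5791
  Σ                  5,918.6381    25,307.6252
Price P = Σ PV = 5,918.6381.
Macaulay duration = Σ(t·PV) / P = 25,307.6252 / 5,918.6381 = 4.27592 years.

4.2759 years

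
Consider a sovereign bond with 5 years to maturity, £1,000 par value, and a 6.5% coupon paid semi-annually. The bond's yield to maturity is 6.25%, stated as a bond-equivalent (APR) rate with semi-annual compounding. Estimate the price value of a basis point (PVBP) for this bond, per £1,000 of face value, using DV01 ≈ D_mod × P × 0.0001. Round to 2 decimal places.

Periodic yield y = 0.03125.
  t   CF        PV=CF/(1+0.03125)^t    t·PV
  1        32.50        31.5152        31.5152
  2        32.50        30.5601        61.1203
  3        32.50        29.6341        88.9022
  4        32.50        28.7361       114.9443
  5        32.50        27.8653       139.3264
  6        32.50        27.0209       162.1253
  7        32.50        26.2021       183.4145
  8        32.50        25.4081       203.2646
  9        32.50        24.6381       221.7432
  10    1,032.50       759.0152     7,590.1515
  Σ                  1,010.5951     8,796.5075
P = 1,010.5951; D_Mac = 8.70429 half-year periods = 4.35214 yrs; D_mod = 4.22026 yrs.
DV01 ≈ 4.22026 × 1,010.5951 × 0.0001 = 0.426497.

£0.43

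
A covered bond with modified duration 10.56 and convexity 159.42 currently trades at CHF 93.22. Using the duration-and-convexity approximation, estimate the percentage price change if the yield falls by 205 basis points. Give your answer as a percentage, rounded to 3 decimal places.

Duration effect: -D_mod·Δy = -10.56 × (-0.0205) = +0.216480
Convexity effect: ½·C·(Δy)² = 0.5 × 159.42 × (-0.0205)² = +0.0334981275
ΔP/P ≈ +0.216480 + 0.0334981275 = +0.2499781275
= +24.99781275%.

+24.998%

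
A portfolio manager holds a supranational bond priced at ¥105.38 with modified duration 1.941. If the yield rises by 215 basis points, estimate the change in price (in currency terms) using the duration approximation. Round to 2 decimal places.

-¥4.40

Duration approximation: ΔP/P ≈ -D_mod · Δy = -1.941 × (+0.0215) = -0.0417315.
ΔP ≈ 105.38 × (-0.0417315) = -4.39766547.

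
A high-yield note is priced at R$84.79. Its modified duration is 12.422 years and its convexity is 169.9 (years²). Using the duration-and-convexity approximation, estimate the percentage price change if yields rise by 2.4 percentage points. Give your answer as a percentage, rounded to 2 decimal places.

-24.92%

Duration effect: -D_mod·Δy = -12.422 × (+0.024) = -0.298128
Convexity effect: ½·C·(Δy)² = 0.5 × 169.9 × (0.024)² = +0.0489312
ΔP/P ≈ -0.298128 + 0.0489312 = -0.2491968
= -24.91968%.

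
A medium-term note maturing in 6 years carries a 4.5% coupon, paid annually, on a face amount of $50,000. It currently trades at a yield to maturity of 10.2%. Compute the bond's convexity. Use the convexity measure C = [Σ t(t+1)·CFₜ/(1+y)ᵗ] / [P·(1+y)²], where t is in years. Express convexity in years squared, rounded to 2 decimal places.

29.14

With y = 0.102:
  t   CF        PV=CF/(1+0.102)^t    t·PV        t(t+1)·PV
  1     2,250.00     2,041.7423     2,041.7423       4,083.4846
  2     2,250.00     1,852.7607     3,705.5214      11,116.5642
  3     2,250.00     1,681.2710     5,043.8131      20,175.2526
  4     2,250.00     1,525.6543     6,102.6172      30,513.0862
  5     2,250.00     1,384.4413     6,922.2065      41,533.2389
  6    52,250.00    29,174.0503   175,044.3019   1,225,310.1134
  Σ                 37,659.9200   198,860.2025   1,332,731.7398
P = 37,659.9200.
Convexity = Σ t(t+1)·PV / [P·(1+y)²] = 1,332,731.7398 / (37,659.9200 × 1.214404) = 29.14071.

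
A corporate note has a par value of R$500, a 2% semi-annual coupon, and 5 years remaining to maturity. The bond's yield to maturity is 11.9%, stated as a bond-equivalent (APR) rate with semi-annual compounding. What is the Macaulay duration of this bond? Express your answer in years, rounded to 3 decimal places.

Periodic yield y = 0.0595. Discount each cash flow and weight by its period:
  t   CF        PV=CF/(1+0.0595)^t    t·PV
  1         5.00         4.7192         4.7192
  2         5.00         4.4542         8.9084
  3         5.00         4.2040        12.6121
  4         5.00         3.9679        15.8718
  5         5.00         3.7451        18.7256
  6         5.00         3.5348        21.2088
  7         5.00         3.3363        23.3540
  8         5.00         3.1489        25.1914
  9         5.00         2.9721        26.7488
  10      505.00       283.3230     2,833.2296
  Σ                    317.4055     2,990.5696
Price P = Σ PV = 317.4055.
Macaulay duration = Σ(t·PV) / P = 2,990.5696 / 317.4055 = 9.42192 half-year periods.
In years: 9.42192 / 2 = 4.71096 years.

4.711 years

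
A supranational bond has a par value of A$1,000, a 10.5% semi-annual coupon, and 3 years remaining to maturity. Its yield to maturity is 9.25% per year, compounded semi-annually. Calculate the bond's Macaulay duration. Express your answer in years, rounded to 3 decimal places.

Periodic yield y = 0.04625. Discount each cash flow and weight by its period:
  t   CF        PV=CF/(1+0.04625)^t    t·PV
  1        52.50        50.1792        50.1792
  2        52.50        47.9610        95.9220
  3        52.50        45.8409       137.5226
  4        52.50        43.8145       175.2578
  5        52.50        41.8776       209.3881
  6     1,052.50       802.4339     4,814.6035
  Σ                  1,032.1071     5,482.8733
Price P = Σ PV = 1,032.1071.
Macaulay duration = Σ(t·PV) / P = 5,482.8733 / 1,032.1071 = 5.31231 half-year periods.
In years: 5.31231 / 2 = 2.65616 years.

2.656 years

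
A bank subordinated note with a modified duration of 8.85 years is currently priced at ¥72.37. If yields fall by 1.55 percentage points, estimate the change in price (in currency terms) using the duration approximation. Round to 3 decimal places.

+¥9.927

Duration approximation: ΔP/P ≈ -D_mod · Δy = -8.85 × (-0.0155) = +0.137175.
ΔP ≈ 72.37 × (+0.137175) = +9.92735475.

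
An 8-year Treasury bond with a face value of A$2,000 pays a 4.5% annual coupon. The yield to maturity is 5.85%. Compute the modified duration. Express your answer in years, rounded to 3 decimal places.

Periodic yield y = 0.0585. First find Macaulay duration:
  t   CF        PV=CF/(1+0.0585)^t    t·PV
  1        90.00        85.0260        85.0260
  2        90.00        80.3269       160.6537
  3        90.00        75.8874       227.6623
  4        90.00        71.6934       286.7735
  5        90.00        67.7311       338.6556
  6        90.00        63.9878       383.9269
  7        90.00        60.4514       423.1599
  8     2,090.00     1,326.2316    10,609.8532
  Σ                  1,831.3357    12,515.7111
P = 1,831.3357; Macaulay duration = 12,515.7111 / 1,831.3357 = 6.83420 years.
Modified duration = D_Mac / (1 + y) = 6.83420 / 1.0585 = 6.45649 years.

6.456 years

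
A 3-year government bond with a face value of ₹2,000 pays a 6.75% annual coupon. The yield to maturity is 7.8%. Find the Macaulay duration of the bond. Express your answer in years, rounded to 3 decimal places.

2.812 years

Periodic yield y = 0.078. Discount each cash flow and weight by its year:
  t   CF        PV=CF/(1+0.078)^t    t·PV
  1       135.00       125.2319       125.2319
  2       135.00       116.1706       232.3412
  3     2,135.00     1,704.2825     5,112.8476
  Σ                  1,945.6851     5,470.4208
Price P = Σ PV = 1,945.6851.
Macaulay duration = Σ(t·PV) / P = 5,470.4208 / 1,945.6851 = 2.81157 years.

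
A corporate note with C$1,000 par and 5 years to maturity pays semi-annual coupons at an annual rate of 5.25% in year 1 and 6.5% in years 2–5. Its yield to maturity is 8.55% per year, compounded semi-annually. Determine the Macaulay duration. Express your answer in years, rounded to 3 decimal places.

4.360 years

Periodic yield y = 0.04275. Discount each cash flow and weight by its period:
  t   CF        PV=CF/(1+0.04275)^t    t·PV
  1        26.25        25.1738        25.1738
  2        26.25        24.1418        48.2835
  3        32.50        28.6644        85.9932
  4        32.50        27.4892       109.9569
  5        32.50        26.3622       131.8112
  6        32.50        25.2815       151.6888
  7        32.50        24.2450       169.7149
  8        32.50        23.2510       186.0081
  9        32.50        22.2978       200.6800
  10    1,032.50       679.3414     6,793.4139
  Σ                    906.2481     7,902.7243
Price P = Σ PV = 906.2481.
Macaulay duration = Σ(t·PV) / P = 7,902.7243 / 906.2481 = 8.72027 half-year periods.
In years: 8.72027 / 2 = 4.36013 years.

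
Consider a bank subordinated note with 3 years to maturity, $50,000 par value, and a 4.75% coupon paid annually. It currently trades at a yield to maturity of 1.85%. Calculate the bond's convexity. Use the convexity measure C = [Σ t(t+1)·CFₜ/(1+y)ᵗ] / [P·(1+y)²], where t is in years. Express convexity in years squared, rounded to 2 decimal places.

With y = 0.0185:
  t   CF        PV=CF/(1+0.0185)^t    t·PV        t(t+1)·PV
  1     2,375.00     2,331.8606     2,331.8606       4,663.7212
  2     2,375.00     2,289.5047     4,579.0095      13,737.0284
  3    52,375.00    49,572.5131   148,717.5392     594,870.1569
  Σ                 54,193.8784   155,628.4093     613,270.9065
P = 54,193.8784.
Convexity = Σ t(t+1)·PV / [P·(1+y)²] = 613,270.9065 / (54,193.8784 × 1.037342) = 10.90888.

10.91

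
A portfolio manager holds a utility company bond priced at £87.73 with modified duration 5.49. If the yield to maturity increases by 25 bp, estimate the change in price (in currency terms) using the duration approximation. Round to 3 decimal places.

-£1.204

Duration approximation: ΔP/P ≈ -D_mod · Δy = -5.49 × (+0.0025) = -0.013725.
ΔP ≈ 87.73 × (-0.013725) = -1.20409425.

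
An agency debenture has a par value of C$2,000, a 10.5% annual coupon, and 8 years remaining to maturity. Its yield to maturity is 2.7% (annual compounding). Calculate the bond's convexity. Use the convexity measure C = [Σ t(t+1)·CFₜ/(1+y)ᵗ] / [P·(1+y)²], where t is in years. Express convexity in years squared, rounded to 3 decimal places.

48.509

With y = 0.027:
  t   CF        PV=CF/(1+0.027)^t    t·PV        t(t+1)·PV
  1       210.00       204.4791       204.4791         408.9581
  2       210.00       199.1033       398.2066       1,194.6197
  3       210.00       193.8688       581.6065       2,326.4258
  4       210.00       188.7720       755.0879       3,775.4395
  5       210.00       183.8091       919.0456       5,514.2739
  6       210.00       178.9768     1,073.8605       7,517.0238
  7       210.00       174.2714     1,219.9000       9,759.2000
  8     2,210.00     1,785.7832    14,286.2653     128,576.3880
  Σ                  3,109.0636    19,438.4515     159,072.3287
P = 3,109.0636.
Convexity = Σ t(t+1)·PV / [P·(1+y)²] = 159,072.3287 / (3,109.0636 × 1.054729) = 48.50920.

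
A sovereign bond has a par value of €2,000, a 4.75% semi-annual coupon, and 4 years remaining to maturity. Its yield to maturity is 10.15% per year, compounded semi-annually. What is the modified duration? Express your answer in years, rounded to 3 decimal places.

Periodic yield y = 0.05075. First find Macaulay duration:
  t   CF        PV=CF/(1+0.05075)^t    t·PV
  1        47.50        45.2058        45.2058
  2        47.50        43.0224        86.0448
  3        47.50        40.9445       122.8335
  4        47.50        38.9669       155.8677
  5        47.50        37.0849       185.4243
  6        47.50        35.2937       211.7622
  7        47.50        33.5891       235.1234
  8     2,047.50     1,377.9350    11,023.4797
  Σ                  1,652.0422    12,065.7414
P = 1,652.0422; Macaulay duration = 12,065.7414 / 1,652.0422 = 7.30353 half-year periods = 3.65177 years.
Modified duration = D_Mac / (1 + y) = 3.65177 / 1.05075 = 3.47539 years.

3.475 years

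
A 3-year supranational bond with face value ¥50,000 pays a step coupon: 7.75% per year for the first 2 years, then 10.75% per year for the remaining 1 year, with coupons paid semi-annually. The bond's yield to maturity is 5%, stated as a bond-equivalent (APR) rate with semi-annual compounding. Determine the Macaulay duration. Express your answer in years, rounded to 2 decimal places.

2.74 years

Periodic yield y = 0.025. Discount each cash flow and weight by its period:
  t   CF        PV=CF/(1+0.025)^t    t·PV
  1     1,937.50     1,890.2439     1,890.2439
  2     1,937.50     1,844.1404     3,688.2808
  3     1,937.50     1,799.1614     5,397.4841
  4     1,937.50     1,755.2794     7,021.1175
  5     2,687.50     2,375.3584    11,876.7920
  6    52,687.50    45,432.2661   272,593.5968
  Σ                 55,096.4496   302,467.5150
Price P = Σ PV = 55,096.4496.
Macaulay duration = Σ(t·PV) / P = 302,467.5150 / 55,096.4496 = 5.48978 half-year periods.
In years: 5.48978 / 2 = 2.74489 years.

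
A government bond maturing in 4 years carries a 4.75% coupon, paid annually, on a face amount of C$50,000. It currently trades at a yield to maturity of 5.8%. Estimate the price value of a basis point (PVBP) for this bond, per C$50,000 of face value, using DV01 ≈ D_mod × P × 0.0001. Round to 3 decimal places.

C$16.985

Periodic yield y = 0.058.
  t   CF        PV=CF/(1+0.058)^t    t·PV
  1     2,375.00     2,244.8015     2,244.8015
  2     2,375.00     2,121.7406     4,243.4811
  3     2,375.00     2,005.4259     6,016.2776
  4    52,375.00    41,800.4893   167,201.9571
  Σ                 48,172.4572   179,706.5173
P = 48,172.4572; D_Mac = 3.73048 yrs; D_mod = 3.52598 yrs.
DV01 ≈ 3.52598 × 48,172.4572 × 0.0001 = 16.985493.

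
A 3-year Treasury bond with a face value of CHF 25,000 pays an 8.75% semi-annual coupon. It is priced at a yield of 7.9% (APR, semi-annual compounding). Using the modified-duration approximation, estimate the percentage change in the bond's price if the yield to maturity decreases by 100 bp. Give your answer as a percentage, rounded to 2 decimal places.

Periodic yield y = 0.0395. Modified duration first:
  t   CF        PV=CF/(1+0.0395)^t    t·PV
  1     1,093.75     1,052.1886     1,052.1886
  2     1,093.75     1,012.2064     2,024.4128
  3     1,093.75       973.7435     2,921.2306
  4     1,093.75       936.7422     3,746.9689
  5     1,093.75       901.1469     4,505.7345
  6    26,093.75    20,681.8572   124,091.1432
  Σ                 25,557.8848   138,341.6785
P = 25,557.8848; D_Mac = 5.41288 half-year periods = 2.70644 yrs; D_mod = 2.70644/(1+0.0395) = 2.60360 yrs.
ΔP/P ≈ -D_mod · Δy = -2.60360 × (-0.01) = +0.026036 = +2.6036%.

+2.60%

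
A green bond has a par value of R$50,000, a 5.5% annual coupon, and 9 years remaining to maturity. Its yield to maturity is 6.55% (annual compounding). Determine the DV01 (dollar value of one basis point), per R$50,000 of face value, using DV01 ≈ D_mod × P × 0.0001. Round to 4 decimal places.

R$31.7104

Periodic yield y = 0.0655.
  t   CF        PV=CF/(1+0.0655)^t    t·PV
  1     2,750.00     2,580.9479     2,580.9479
  2     2,750.00     2,422.2880     4,844.5761
  3     2,750.00     2,273.3816     6,820.1447
  4     2,750.00     2,133.6289     8,534.5155
  5     2,750.00     2,002.4673    10,012.3363
  6     2,750.00     1,879.3686    11,276.2117
  7     2,750.00     1,763.8373    12,346.8609
  8     2,750.00     1,655.4080    13,243.2644
  9    52,750.00    29,801.7233   268,215.5093
  Σ                 46,513.0508   337,874.3667
P = 46,513.0508; D_Mac = 7.26408 yrs; D_mod = 6.81753 yrs.
DV01 ≈ 6.81753 × 46,513.0508 × 0.0001 = 31.710405.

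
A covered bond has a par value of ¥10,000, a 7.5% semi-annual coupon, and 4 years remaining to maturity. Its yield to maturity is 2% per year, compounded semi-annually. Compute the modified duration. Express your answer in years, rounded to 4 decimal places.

3.5435 years

Periodic yield y = 0.01. First find Macaulay duration:
  t   CF        PV=CF/(1+0.01)^t    t·PV
  1       375.00       371.2871       371.2871
  2       375.00       367.6110       735.2220
  3       375.00       363.9713     1,091.9139
  4       375.00       360.3676     1,441.4705
  5       375.00       356.7996     1,783.9982
  6       375.00       353.2670     2,119.6018
  7       375.00       349.7693     2,448.3849
  8    10,375.00     9,581.1384    76,649.1075
  Σ                 12,104.2114    86,640.9859
P = 12,104.2114; Macaulay duration = 86,640.9859 / 12,104.2114 = 7.15792 half-year periods = 3.57896 years.
Modified duration = D_Mac / (1 + y) = 3.57896 / 1.01 = 3.54353 years.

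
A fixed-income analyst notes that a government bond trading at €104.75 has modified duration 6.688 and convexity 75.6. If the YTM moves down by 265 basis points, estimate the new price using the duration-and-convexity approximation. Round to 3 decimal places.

Duration effect: -D_mod·Δy = -6.688 × (-0.0265) = +0.177232
Convexity effect: ½·C·(Δy)² = 0.5 × 75.6 × (-0.0265)² = +0.02654505
ΔP/P ≈ +0.177232 + 0.02654505 = +0.20377705
New price ≈ 104.75 × (1 + 0.20377705) = 126.0956459875.

€126.096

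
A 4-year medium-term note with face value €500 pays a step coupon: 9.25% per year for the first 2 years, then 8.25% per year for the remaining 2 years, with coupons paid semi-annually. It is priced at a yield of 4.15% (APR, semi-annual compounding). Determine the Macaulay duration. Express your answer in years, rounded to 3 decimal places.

Periodic yield y = 0.02075. Discount each cash flow and weight by its period:
  t   CF        PV=CF/(1+0.02075)^t    t·PV
  1       23.125        22.6549        22.6549
  2       23.125        22.1944        44.3888
  3       23.125        21.7432        65.2296
  4       23.125        21.3012        85.2048
  5       20.625        18.6122        93.0609
  6       20.625        18.2338       109.4029
  7       20.625        17.8632       125.0421
  8      520.625       441.7432     3,533.9459
  Σ                    584.3461     4,078.9299
Price P = Σ PV = 584.3461.
Macaulay duration = Σ(t·PV) / P = 4,078.9299 / 584.3461 = 6.98033 half-year periods.
In years: 6.98033 / 2 = 3.49017 years.

3.490 years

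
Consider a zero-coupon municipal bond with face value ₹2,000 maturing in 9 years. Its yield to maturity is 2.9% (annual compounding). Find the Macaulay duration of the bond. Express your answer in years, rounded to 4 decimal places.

A zero-coupon bond has a single cash flow at maturity, so its Macaulay duration equals its maturity: 9 years.

9.0000 years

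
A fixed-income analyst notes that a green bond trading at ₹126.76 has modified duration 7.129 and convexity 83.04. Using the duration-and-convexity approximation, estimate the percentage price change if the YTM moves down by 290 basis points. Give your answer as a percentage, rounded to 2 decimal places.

+24.17%

Duration effect: -D_mod·Δy = -7.129 × (-0.029) = +0.206741
Convexity effect: ½·C·(Δy)² = 0.5 × 83.04 × (-0.029)² = +0.03491832
ΔP/P ≈ +0.206741 + 0.03491832 = +0.24165932
= +24.165932%.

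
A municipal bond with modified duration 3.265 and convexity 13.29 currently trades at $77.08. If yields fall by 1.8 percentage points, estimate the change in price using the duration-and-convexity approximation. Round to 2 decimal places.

+$4.70

Duration effect: -D_mod·Δy = -3.265 × (-0.018) = +0.058770
Convexity effect: ½·C·(Δy)² = 0.5 × 13.29 × (-0.018)² = +0.00215298
ΔP/P ≈ +0.058770 + 0.00215298 = +0.06092298
ΔP ≈ 77.08 × (+0.06092298) = +4.6959432984.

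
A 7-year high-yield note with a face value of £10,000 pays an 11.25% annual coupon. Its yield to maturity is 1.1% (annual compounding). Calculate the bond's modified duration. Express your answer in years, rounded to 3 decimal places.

5.573 years

Periodic yield y = 0.011. First find Macaulay duration:
  t   CF        PV=CF/(1+0.011)^t    t·PV
  1     1,125.00     1,112.7596     1,112.7596
  2     1,125.00     1,100.6525     2,201.3049
  3     1,125.00     1,088.6770     3,266.0311
  4     1,125.00     1,076.8319     4,307.3275
  5     1,125.00     1,065.1156     5,325.5780
  6     1,125.00     1,053.5268     6,321.1608
  7    11,125.00    10,304.8561    72,133.9925
  Σ                 16,802.4195    94,668.1544
P = 16,802.4195; Macaulay duration = 94,668.1544 / 16,802.4195 = 5.63420 years.
Modified duration = D_Mac / (1 + y) = 5.63420 / 1.011 = 5.57290 years.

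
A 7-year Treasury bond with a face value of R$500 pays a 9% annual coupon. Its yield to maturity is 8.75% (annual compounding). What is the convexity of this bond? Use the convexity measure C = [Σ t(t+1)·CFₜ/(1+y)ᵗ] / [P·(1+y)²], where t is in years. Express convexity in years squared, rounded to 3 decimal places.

With y = 0.0875:
  t   CF        PV=CF/(1+0.0875)^t    t·PV        t(t+1)·PV
  1        45.00        41.3793        41.3793          82.7586
  2        45.00        38.0499        76.0999         228.2996
  3        45.00        34.9885       104.9654         419.8614
  4        45.00        32.1733       128.6932         643.4658
  5        45.00        29.5846       147.9232         887.5390
  6        45.00        27.2043       163.2256       1,142.5789
  7       545.00       302.9644     2,120.7510      16,966.0081
  Σ                    506.3443     2,783.0374      20,370.5115
P = 506.3443.
Convexity = Σ t(t+1)·PV / [P·(1+y)²] = 20,370.5115 / (506.3443 × 1.182656) = 34.01711.

34.017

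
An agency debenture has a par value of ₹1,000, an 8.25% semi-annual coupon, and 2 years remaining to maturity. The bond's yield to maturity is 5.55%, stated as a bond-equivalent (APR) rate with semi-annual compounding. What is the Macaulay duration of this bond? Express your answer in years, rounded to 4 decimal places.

Periodic yield y = 0.02775. Discount each cash flow and weight by its period:
  t   CF        PV=CF/(1+0.02775)^t    t·PV
  1        41.25        40.1362        40.1362
  2        41.25        39.0525        78.1050
  3        41.25        37.9981       113.9942
  4     1,041.25       933.2652     3,733.0608
  Σ                  1,050.4520     3,965.2962
Price P = Σ PV = 1,050.4520.
Macaulay duration = Σ(t·PV) / P = 3,965.2962 / 1,050.4520 = 3.77485 half-year periods.
In years: 3.77485 / 2 = 1.88742 years.

1.8874 years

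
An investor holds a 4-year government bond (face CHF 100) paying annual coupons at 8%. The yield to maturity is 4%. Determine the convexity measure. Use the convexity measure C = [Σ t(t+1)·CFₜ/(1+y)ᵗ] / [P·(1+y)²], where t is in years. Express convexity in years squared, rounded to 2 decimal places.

16.08

With y = 0.04:
  t   CF        PV=CF/(1+0.04)^t    t·PV        t(t+1)·PV
  1         8.00         7.6923         7.6923          15.3846
  2         8.00         7.3964        14.7929          44.3787
  3         8.00         7.1120        21.3359          85.3437
  4       108.00        92.3189       369.2754       1,846.3771
  Σ                    114.5196       413.0965       1,991.4840
P = 114.5196.
Convexity = Σ t(t+1)·PV / [P·(1+y)²] = 1,991.4840 / (114.5196 × 1.081600) = 16.07794.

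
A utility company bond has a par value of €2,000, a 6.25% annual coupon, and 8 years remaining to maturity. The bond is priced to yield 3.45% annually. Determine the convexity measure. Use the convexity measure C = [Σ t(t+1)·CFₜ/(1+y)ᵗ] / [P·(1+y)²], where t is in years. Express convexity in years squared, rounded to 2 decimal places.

52.52

With y = 0.0345:
  t   CF        PV=CF/(1+0.0345)^t    t·PV        t(t+1)·PV
  1       125.00       120.8313       120.8313         241.6626
  2       125.00       116.8017       233.6033         700.8100
  3       125.00       112.9064       338.7192       1,354.8767
  4       125.00       109.1410       436.5641       2,182.8205
  5       125.00       105.5012       527.5062       3,165.0370
  6       125.00       101.9828       611.8970       4,283.2787
  7       125.00        98.5818       690.0723       5,520.5783
  8     2,125.00     1,619.9999    12,959.9988     116,639.9892
  Σ                  2,385.7461    15,919.1921     134,089.0531
P = 2,385.7461.
Convexity = Σ t(t+1)·PV / [P·(1+y)²] = 134,089.0531 / (2,385.7461 × 1.070190) = 52.51799.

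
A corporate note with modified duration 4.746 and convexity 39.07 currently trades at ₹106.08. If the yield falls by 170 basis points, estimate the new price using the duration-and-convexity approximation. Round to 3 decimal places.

₹115.238

Duration effect: -D_mod·Δy = -4.746 × (-0.017) = +0.080682
Convexity effect: ½·C·(Δy)² = 0.5 × 39.07 × (-0.017)² = +0.005645615
ΔP/P ≈ +0.080682 + 0.005645615 = +0.086327615
New price ≈ 106.08 × (1 + 0.086327615) = 115.2376333992.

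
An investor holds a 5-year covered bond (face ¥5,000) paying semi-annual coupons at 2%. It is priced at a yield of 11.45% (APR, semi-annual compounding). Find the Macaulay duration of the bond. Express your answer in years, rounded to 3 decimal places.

Periodic yield y = 0.05725. Discount each cash flow and weight by its period:
  t   CF        PV=CF/(1+0.05725)^t    t·PV
  1        50.00        47.2925        47.2925
  2        50.00        44.7316        89.4632
  3        50.00        42.3094       126.9282
  4        50.00        40.0184       160.0734
  5        50.00        37.8514       189.2568
  6        50.00        35.8017       214.8103
  7        50.00        33.8631       237.0414
  8        50.00        32.0294       256.2350
  9        50.00        30.2950       272.6549
  10    5,050.00     2,894.1060    28,941.0604
  Σ                  3,238.2984    30,534.8162
Price P = Σ PV = 3,238.2984.
Macaulay duration = Σ(t·PV) / P = 30,534.8162 / 3,238.2984 = 9.42928 half-year periods.
In years: 9.42928 / 2 = 4.71464 years.

4.715 years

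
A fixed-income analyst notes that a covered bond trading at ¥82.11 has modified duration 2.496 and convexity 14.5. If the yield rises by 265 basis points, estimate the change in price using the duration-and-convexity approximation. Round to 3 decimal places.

Duration effect: -D_mod·Δy = -2.496 × (+0.0265) = -0.066144
Convexity effect: ½·C·(Δy)² = 0.5 × 14.5 × (0.0265)² = +0.0050913125
ΔP/P ≈ -0.066144 + 0.0050913125 = -0.0610526875
ΔP ≈ 82.11 × (-0.0610526875) = -5.013036170625.

-¥5.013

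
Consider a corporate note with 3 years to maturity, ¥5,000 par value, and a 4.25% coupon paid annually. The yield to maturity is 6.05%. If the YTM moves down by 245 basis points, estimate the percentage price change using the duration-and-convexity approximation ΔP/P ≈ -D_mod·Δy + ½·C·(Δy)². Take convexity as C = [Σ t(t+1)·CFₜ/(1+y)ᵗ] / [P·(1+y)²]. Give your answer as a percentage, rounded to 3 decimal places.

With y = 0.0605:
  t   CF        PV=CF/(1+0.0605)^t    t·PV        t(t+1)·PV
  1       212.50       200.3772       200.3772         400.7544
  2       212.50       188.9460       377.8919       1,133.6757
  3     5,212.50     4,370.3282    13,110.9845      52,443.9380
  Σ                  4,759.6513    13,689.2536      53,978.3681
P = 4,759.6513; D_Mac = 2.87610 yrs; D_mod = 2.71203 yrs; C = 10.08378.
Duration effect: -2.71203 × (-0.0245) = +0.066445
Convexity effect: 0.5 × 10.08378 × (-0.0245)² = +0.0030264
ΔP/P ≈ +0.066445 + 0.0030264 = +0.069471 = +6.9471%.

+6.947%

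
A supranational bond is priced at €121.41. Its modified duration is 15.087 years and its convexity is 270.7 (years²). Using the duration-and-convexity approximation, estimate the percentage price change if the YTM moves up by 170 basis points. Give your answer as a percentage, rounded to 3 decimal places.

-21.736%

Duration effect: -D_mod·Δy = -15.087 × (+0.017) = -0.256479
Convexity effect: ½·C·(Δy)² = 0.5 × 270.7 × (0.017)² = +0.03911615
ΔP/P ≈ -0.256479 + 0.03911615 = -0.21736285
= -21.736285%.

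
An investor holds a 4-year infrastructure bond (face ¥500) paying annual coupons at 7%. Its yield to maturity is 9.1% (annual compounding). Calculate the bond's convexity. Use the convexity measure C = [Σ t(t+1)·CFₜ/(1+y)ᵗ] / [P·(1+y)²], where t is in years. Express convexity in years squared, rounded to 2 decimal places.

With y = 0.091:
  t   CF        PV=CF/(1+0.091)^t    t·PV        t(t+1)·PV
  1        35.00        32.0807        32.0807          64.1613
  2        35.00        29.4048        58.8096         176.4289
  3        35.00        26.9522        80.8565         323.4261
  4       535.00       377.6198     1,510.4793       7,552.3964
  Σ                    466.0575     1,682.2261       8,116.4127
P = 466.0575.
Convexity = Σ t(t+1)·PV / [P·(1+y)²] = 8,116.4127 / (466.0575 × 1.190281) = 14.63104.

14.63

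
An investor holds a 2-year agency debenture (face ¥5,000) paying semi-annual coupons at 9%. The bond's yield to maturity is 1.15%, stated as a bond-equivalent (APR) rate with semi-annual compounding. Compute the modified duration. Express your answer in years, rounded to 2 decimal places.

1.87 years

Periodic yield y = 0.00575. First find Macaulay duration:
  t   CF        PV=CF/(1+0.00575)^t    t·PV
  1       225.00       223.7136       223.7136
  2       225.00       222.4346       444.8693
  3       225.00       221.1630       663.4889
  4     5,225.00     5,106.5328    20,426.1314
  Σ                  5,773.8441    21,758.2032
P = 5,773.8441; Macaulay duration = 21,758.2032 / 5,773.8441 = 3.76841 half-year periods = 1.88420 years.
Modified duration = D_Mac / (1 + y) = 1.88420 / 1.00575 = 1.87343 years.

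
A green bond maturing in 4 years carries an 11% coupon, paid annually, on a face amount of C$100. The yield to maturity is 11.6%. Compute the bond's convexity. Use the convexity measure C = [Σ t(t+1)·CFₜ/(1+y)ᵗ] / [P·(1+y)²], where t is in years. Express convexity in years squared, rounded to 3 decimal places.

13.078

With y = 0.116:
  t   CF        PV=CF/(1+0.116)^t    t·PV        t(t+1)·PV
  1        11.00         9.8566         9.8566          19.7133
  2        11.00         8.8321        17.6642          52.9926
  3        11.00         7.9141        23.7422          94.9689
  4       111.00        71.5593       286.2373       1,431.1864
  Σ                     98.1621       337.5003       1,598.8612
P = 98.1621.
Convexity = Σ t(t+1)·PV / [P·(1+y)²] = 1,598.8612 / (98.1621 × 1.245456) = 13.07791.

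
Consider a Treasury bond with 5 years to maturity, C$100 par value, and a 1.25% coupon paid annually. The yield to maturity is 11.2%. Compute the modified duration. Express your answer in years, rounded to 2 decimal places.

4.35 years

Periodic yield y = 0.112. First find Macaulay duration:
  t   CF        PV=CF/(1+0.112)^t    t·PV
  1         1.25         1.1241         1.1241
  2         1.25         1.0109         2.0218
  3         1.25         0.9091         2.7272
  4         1.25         0.8175         3.2700
  5       101.25        59.5485       297.7427
  Σ                     63.4101       306.8858
P = 63.4101; Macaulay duration = 306.8858 / 63.4101 = 4.83970 years.
Modified duration = D_Mac / (1 + y) = 4.83970 / 1.112 = 4.35225 years.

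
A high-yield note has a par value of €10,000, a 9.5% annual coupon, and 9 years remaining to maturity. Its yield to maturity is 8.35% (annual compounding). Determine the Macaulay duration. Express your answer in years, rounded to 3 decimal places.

6.526 years

Periodic yield y = 0.0835. Discount each cash flow and weight by its year:
  t   CF        PV=CF/(1+0.0835)^t    t·PV
  1       950.00       876.7882       876.7882
  2       950.00       809.2184     1,618.4369
  3       950.00       746.8560     2,240.5679
  4       950.00       689.2995     2,757.1979
  5       950.00       636.1786     3,180.8928
  6       950.00       587.1514     3,522.9085
  7       950.00       541.9026     3,793.3179
  8       950.00       500.1408     4,001.1264
  9    10,950.00     5,320.5175    47,884.6578
  Σ                 10,708.0529    69,875.8941
Price P = Σ PV = 10,708.0529.
Macaulay duration = Σ(t·PV) / P = 69,875.8941 / 10,708.0529 = 6.52555 years.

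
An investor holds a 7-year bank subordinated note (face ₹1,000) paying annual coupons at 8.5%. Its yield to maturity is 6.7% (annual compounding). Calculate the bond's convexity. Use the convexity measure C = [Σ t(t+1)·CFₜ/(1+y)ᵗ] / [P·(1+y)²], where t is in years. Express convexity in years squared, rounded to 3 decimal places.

With y = 0.067:
  t   CF        PV=CF/(1+0.067)^t    t·PV        t(t+1)·PV
  1        85.00        79.6626        79.6626         159.3252
  2        85.00        74.6604       149.3207         447.9622
  3        85.00        69.9722       209.9167         839.6667
  4        85.00        65.5785       262.3139       1,311.5693
  5        85.00        61.4606       307.3030       1,843.8181
  6        85.00        57.6013       345.6079       2,419.2553
  7     1,085.00       689.0945     4,823.6617      38,589.2937
  Σ                  1,098.0301     6,177.7865      45,610.8904
P = 1,098.0301.
Convexity = Σ t(t+1)·PV / [P·(1+y)²] = 45,610.8904 / (1,098.0301 × 1.138489) = 36.48593.

36.486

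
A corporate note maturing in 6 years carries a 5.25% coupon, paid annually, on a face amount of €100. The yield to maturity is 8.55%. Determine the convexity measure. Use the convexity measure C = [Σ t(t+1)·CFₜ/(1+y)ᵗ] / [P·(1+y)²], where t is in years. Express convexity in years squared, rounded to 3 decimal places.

With y = 0.0855:
  t   CF        PV=CF/(1+0.0855)^t    t·PV        t(t+1)·PV
  1         5.25         4.8365         4.8365           9.6730
  2         5.25         4.4555         8.9111          26.7332
  3         5.25         4.1046        12.3138          49.2551
  4         5.25         3.7813        15.1252          75.6258
  5         5.25         3.4835        17.4173         104.5036
  6       105.25        64.3344       386.0063       2,702.0441
  Σ                     84.9957       444.6100       2,967.8348
P = 84.9957.
Convexity = Σ t(t+1)·PV / [P·(1+y)²] = 2,967.8348 / (84.9957 × 1.178310) = 29.63350.

29.633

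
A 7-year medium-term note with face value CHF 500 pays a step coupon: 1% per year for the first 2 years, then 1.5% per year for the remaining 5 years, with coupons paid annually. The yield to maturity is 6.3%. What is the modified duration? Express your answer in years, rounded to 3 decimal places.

Periodic yield y = 0.063. First find Macaulay duration:
  t   CF        PV=CF/(1+0.063)^t    t·PV
  1         5.00         4.7037         4.7037
  2         5.00         4.4249         8.8498
  3         7.50         6.2440        18.7319
  4         7.50         5.8739        23.4957
  5         7.50         5.5258        27.6290
  6         7.50         5.1983        31.1898
  7       507.50       330.9049     2,316.3343
  Σ                    362.8755     2,430.9342
P = 362.8755; Macaulay duration = 2,430.9342 / 362.8755 = 6.69909 years.
Modified duration = D_Mac / (1 + y) = 6.69909 / 1.063 = 6.30206 years.

6.302 years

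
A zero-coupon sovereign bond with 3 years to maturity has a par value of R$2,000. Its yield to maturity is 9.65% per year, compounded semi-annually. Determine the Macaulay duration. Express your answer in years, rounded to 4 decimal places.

3.0000 years

A zero-coupon bond has a single cash flow at maturity, so its Macaulay duration equals its maturity: 3 years.
(Equivalently: 6 semi-annual periods ÷ 2 = 3 years.)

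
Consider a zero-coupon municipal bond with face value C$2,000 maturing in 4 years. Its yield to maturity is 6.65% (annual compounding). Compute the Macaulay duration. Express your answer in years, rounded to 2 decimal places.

A zero-coupon bond has a single cash flow at maturity, so its Macaulay duration equals its maturity: 4 years.

4.00 years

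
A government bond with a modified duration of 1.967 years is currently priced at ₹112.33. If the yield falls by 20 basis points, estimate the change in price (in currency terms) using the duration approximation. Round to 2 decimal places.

+₹0.44

Duration approximation: ΔP/P ≈ -D_mod · Δy = -1.967 × (-0.002) = +0.003934.
ΔP ≈ 112.33 × (+0.003934) = +0.44190622.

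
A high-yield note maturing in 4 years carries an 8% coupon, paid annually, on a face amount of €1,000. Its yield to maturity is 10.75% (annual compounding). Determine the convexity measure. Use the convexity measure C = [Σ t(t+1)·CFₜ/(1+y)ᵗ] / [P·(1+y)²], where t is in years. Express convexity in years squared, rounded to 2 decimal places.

With y = 0.1075:
  t   CF        PV=CF/(1+0.1075)^t    t·PV        t(t+1)·PV
  1        80.00        72.2348        72.2348         144.4695
  2        80.00        65.2233       130.4465         391.3396
  3        80.00        58.8923       176.6770         706.7080
  4     1,080.00       717.8750     2,871.4999      14,357.4996
  Σ                    914.2253     3,250.8582      15,600.0167
P = 914.2253.
Convexity = Σ t(t+1)·PV / [P·(1+y)²] = 15,600.0167 / (914.2253 × 1.226556) = 13.91183.

13.91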